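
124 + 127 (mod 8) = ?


124 + 127 = 251
251 mod 8 = 3


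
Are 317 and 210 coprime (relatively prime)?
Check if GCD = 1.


Euclidean algorithm:
317 = 1 * 210 + 107
210 = 1 * 107 + 103
107 = 1 * 103 + 4
103 = 25 * 4 + 3
4 = 1 * 3 + 1
3 = 3 * 1 + 0
GCD(317, 210) = 1

Yes, coprime (GCD = 1)


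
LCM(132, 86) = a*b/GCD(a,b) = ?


GCD(132, 86) = 2
LCM = 132*86/2 = 11352/2 = 5676

LCM = 5676


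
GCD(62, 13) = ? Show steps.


62 = 4 * 13 + 10
13 = 1 * 10 + 3
10 = 3 * 3 + 1
3 = 3 * 1 + 0
GCD = 1


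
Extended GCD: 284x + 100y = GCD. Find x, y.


Tabular extended Euclidean (each row: r = 284*s + 100*t):
r=284, s=1, t=0
r=100, s=0, t=1
q=2: r=84, s=1, t=-2   [284*(1) + 100*(-2) = 84]
q=1: r=16, s=-1, t=3   [284*(-1) + 100*(3) = 16]
q=5: r=4, s=6, t=-17   [284*(6) + 100*(-17) = 4]
q=4: r=0, s=-25, t=71   [284*(-25) + 100*(71) = 0]
GCD = 4; from the row with r=4: x=6, y=-17
Check: 284*(6) + 100*(-17) = 1704 - 1700 = 4

GCD = 4, x = 6, y = -17


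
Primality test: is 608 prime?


608 / 2 = 304 (exact division)
608 is NOT prime.

No, 608 is not prime


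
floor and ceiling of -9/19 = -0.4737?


-9/19 = -0.4737
floor = -1
ceil = 0

floor = -1, ceil = 0


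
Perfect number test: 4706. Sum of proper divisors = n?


Proper divisors of 4706: 1, 2, 13, 26, 181, 362, 2353
Sum = 1 + 2 + 13 + 26 + 181 + 362 + 2353 = 2938

No, 4706 is not perfect (2938 ≠ 4706)


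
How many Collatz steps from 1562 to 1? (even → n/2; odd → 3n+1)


1562 → 781 → 2344 → 1172 → 586 → 293 → 880 → 440 → 220 → 110 → 55 → 166 → 83 → 250 → 125 → 376 → 188 → 94 → 47 → 142 → 71 → 214 → 107 → 322 → 161 → 484 → 242 → 121 → 364 → 182 → 91 → 274 → 137 → 412 → 206 → 103 → 310 → 155 → 466 → 233 → 700 → 350 → 175 → 526 → 263 → 790 → 395 → 1186 → 593 → 1780 → 890 → 445 → 1336 → 668 → 334 → 167 → 502 → 251 → 754 → 377 → 1132 → 566 → 283 → 850 → 425 → 1276 → 638 → 319 → 958 → 479 → 1438 → 719 → 2158 → 1079 → 3238 → 1619 → 4858 → 2429 → 7288 → 3644 → 1822 → 911 → 2734 → 1367 → 4102 → 2051 → 6154 → 3077 → 9232 → 4616 → 2308 → 1154 → 577 → 1732 → 866 → 433 → 1300 → 650 → 325 → 976 → 488 → 244 → 122 → 61 → 184 → 92 → 46 → 23 → 70 → 35 → 106 → 53 → 160 → 80 → 40 → 20 → 10 → 5 → 16 → 8 → 4 → 2 → 1
Total steps = 122

122 steps


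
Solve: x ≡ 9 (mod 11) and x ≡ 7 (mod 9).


M = 11*9 = 99
M1 = M/11 = 9, M2 = M/9 = 11
M1^(-1) mod 11 = 5, M2^(-1) mod 9 = 5
x = 9*9*5 + 7*11*5 = 790
790 mod 99 = 97
Check: 97 mod 11 = 9 ✓, 97 mod 9 = 7 ✓

x ≡ 97 (mod 99)


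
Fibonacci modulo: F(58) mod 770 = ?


F(k) mod 770 for k=1..58:
1, 1, 2, 3, 5, 8, 13, 21, 34, 55, 89, 144, 233, 377, 610, 217, 57, 274, 331, 605, 166, 1, 167, 168, 335, 503, 68, 571, 639, 440, 309, 749, 288, 267, 555, 52, 607, 659, 496, 385, 111, 496, 607, 333, 170, 503, 673, 406, 309, 715, 254, 199, 453, 652, 335, 217, 552, 769
F(58) mod 770 = 769


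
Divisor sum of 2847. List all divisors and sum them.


Divisors of 2847: 1, 3, 13, 39, 73, 219, 949, 2847
Sum = 1 + 3 + 13 + 39 + 73 + 219 + 949 + 2847 = 4144

σ(2847) = 4144


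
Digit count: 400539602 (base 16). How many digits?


400539602 in base 16 = 17DFBFD2
Number of digits = 8

8 digits (base 16)


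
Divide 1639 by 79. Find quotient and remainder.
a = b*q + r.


1639 = 79 * 20 + 59
Check: 1580 + 59 = 1639

q = 20, r = 59


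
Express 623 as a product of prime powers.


623 / 7 = 89
89 / 89 = 1
623 = 7 × 89


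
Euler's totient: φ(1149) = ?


1149 = 3 × 383
Prime factors: 3, 383
φ(1149) = 1149 × (1-1/3) × (1-1/383)
= 1149 × 2/3 × 382/383 = 764

φ(1149) = 764


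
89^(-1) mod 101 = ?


Use the extended Euclidean algorithm on (101, 89); each row r = 101*s + 89*t:
r=101, s=1, t=0
r=89, s=0, t=1
q=1: r=12, s=1, t=-1   [101*(1) + 89*(-1) = 12]
q=7: r=5, s=-7, t=8   [101*(-7) + 89*(8) = 5]
q=2: r=2, s=15, t=-17   [101*(15) + 89*(-17) = 2]
q=2: r=1, s=-37, t=42   [101*(-37) + 89*(42) = 1]
q=2: r=0, s=89, t=-101   [101*(89) + 89*(-101) = 0]
GCD = 1 with t = 42, so 89*(42) ≡ 1 (mod 101)
Inverse = 42 mod 101 = 42
Check: 89 * 42 = 3738 ≡ 1 (mod 101)

89^(-1) ≡ 42 (mod 101)


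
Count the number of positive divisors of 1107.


1107 = 3^3 × 41^1
d(1107) = (3+1) × (1+1) = 8

8 divisors


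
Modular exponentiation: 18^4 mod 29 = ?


18^1 mod 29 = 18
18^2 mod 29 = 5
18^3 mod 29 = 3
18^4 mod 29 = 25


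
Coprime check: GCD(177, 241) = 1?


Euclidean algorithm:
241 = 1 * 177 + 64
177 = 2 * 64 + 49
64 = 1 * 49 + 15
49 = 3 * 15 + 4
15 = 3 * 4 + 3
4 = 1 * 3 + 1
3 = 3 * 1 + 0
GCD(177, 241) = 1

Yes, coprime (GCD = 1)


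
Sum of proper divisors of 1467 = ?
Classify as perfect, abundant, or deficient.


Proper divisors: 1, 3, 9, 163, 489
Sum = 1 + 3 + 9 + 163 + 489 = 665
665 < 1467 → deficient

s(1467) = 665 (deficient)


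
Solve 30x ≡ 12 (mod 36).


GCD(30, 36) = 6 divides 12
Divide: 5x ≡ 2 (mod 6)
x ≡ 4 (mod 6)


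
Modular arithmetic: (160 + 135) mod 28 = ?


160 + 135 = 295
295 mod 28 = 15


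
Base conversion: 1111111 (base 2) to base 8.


1111111 (base 2) = 127 (decimal)
127 (decimal) = 177 (base 8)


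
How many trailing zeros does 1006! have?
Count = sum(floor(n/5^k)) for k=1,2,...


floor(1006/5) = 201
floor(1006/25) = 40
floor(1006/125) = 8
floor(1006/625) = 1
Total = 250

250 trailing zeros


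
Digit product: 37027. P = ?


3 × 7 × 0 × 2 × 7 = 0


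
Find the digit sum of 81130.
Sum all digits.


8 + 1 + 1 + 3 + 0 = 13


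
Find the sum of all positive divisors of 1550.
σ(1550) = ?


Divisors of 1550: 1, 2, 5, 10, 25, 31, 50, 62, 155, 310, 775, 1550
Sum = 1 + 2 + 5 + 10 + 25 + 31 + 50 + 62 + 155 + 310 + 775 + 1550 = 2976

σ(1550) = 2976


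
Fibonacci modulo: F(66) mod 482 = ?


F(k) mod 482 for k=1..66:
1, 1, 2, 3, 5, 8, 13, 21, 34, 55, 89, 144, 233, 377, 128, 23, 151, 174, 325, 17, 342, 359, 219, 96, 315, 411, 244, 173, 417, 108, 43, 151, 194, 345, 57, 402, 459, 379, 356, 253, 127, 380, 25, 405, 430, 353, 301, 172, 473, 163, 154, 317, 471, 306, 295, 119, 414, 51, 465, 34, 17, 51, 68, 119, 187, 306
F(66) mod 482 = 306


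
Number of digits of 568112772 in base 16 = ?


568112772 in base 16 = 21DCB684
Number of digits = 8

8 digits (base 16)


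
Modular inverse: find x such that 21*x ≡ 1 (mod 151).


Use the extended Euclidean algorithm on (151, 21); each row r = 151*s + 21*t:
r=151, s=1, t=0
r=21, s=0, t=1
q=7: r=4, s=1, t=-7   [151*(1) + 21*(-7) = 4]
q=5: r=1, s=-5, t=36   [151*(-5) + 21*(36) = 1]
q=4: r=0, s=21, t=-151   [151*(21) + 21*(-151) = 0]
GCD = 1 with t = 36, so 21*(36) ≡ 1 (mod 151)
Inverse = 36 mod 151 = 36
Check: 21 * 36 = 756 ≡ 1 (mod 151)

21^(-1) ≡ 36 (mod 151)


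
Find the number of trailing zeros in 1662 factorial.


floor(1662/5) = 332
floor(1662/25) = 66
floor(1662/125) = 13
floor(1662/625) = 2
Total = 413

413 trailing zeros


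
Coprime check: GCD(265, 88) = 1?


Euclidean algorithm:
265 = 3 * 88 + 1
88 = 88 * 1 + 0
GCD(265, 88) = 1

Yes, coprime (GCD = 1)


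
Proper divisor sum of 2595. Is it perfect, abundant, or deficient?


Proper divisors: 1, 3, 5, 15, 173, 519, 865
Sum = 1 + 3 + 5 + 15 + 173 + 519 + 865 = 1581
1581 < 2595 → deficient

s(2595) = 1581 (deficient)


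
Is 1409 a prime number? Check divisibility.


Check divisors up to sqrt(1409) = 37.5366
No divisors found.
1409 is prime.

Yes, 1409 is prime


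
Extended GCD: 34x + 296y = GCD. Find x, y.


Tabular extended Euclidean (each row: r = 34*s + 296*t):
r=34, s=1, t=0
r=296, s=0, t=1
q=0: r=34, s=1, t=0   [34*(1) + 296*(0) = 34]
q=8: r=24, s=-8, t=1   [34*(-8) + 296*(1) = 24]
q=1: r=10, s=9, t=-1   [34*(9) + 296*(-1) = 10]
q=2: r=4, s=-26, t=3   [34*(-26) + 296*(3) = 4]
q=2: r=2, s=61, t=-7   [34*(61) + 296*(-7) = 2]
q=2: r=0, s=-148, t=17   [34*(-148) + 296*(17) = 0]
GCD = 2; from the row with r=2: x=61, y=-7
Check: 34*(61) + 296*(-7) = 2074 - 2072 = 2

GCD = 2, x = 61, y = -7


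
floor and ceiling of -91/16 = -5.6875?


-91/16 = -5.6875
floor = -6
ceil = -5

floor = -6, ceil = -5


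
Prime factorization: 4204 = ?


4204 / 2 = 2102
2102 / 2 = 1051
1051 / 1051 = 1
4204 = 2^2 × 1051


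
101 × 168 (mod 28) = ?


101 × 168 = 16968
16968 mod 28 = 0


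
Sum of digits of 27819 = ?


2 + 7 + 8 + 1 + 9 = 27


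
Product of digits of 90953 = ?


9 × 0 × 9 × 5 × 3 = 0


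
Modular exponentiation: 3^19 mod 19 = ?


3^1 mod 19 = 3
3^2 mod 19 = 9
3^3 mod 19 = 8
3^4 mod 19 = 5
3^5 mod 19 = 15
3^6 mod 19 = 7
3^7 mod 19 = 2
3^8 mod 19 = 6
3^9 mod 19 = 18
3^10 mod 19 = 16
3^11 mod 19 = 10
3^12 mod 19 = 11
3^13 mod 19 = 14
3^14 mod 19 = 4
3^15 mod 19 = 12
3^16 mod 19 = 17
3^17 mod 19 = 13
3^18 mod 19 = 1
3^19 mod 19 = 3


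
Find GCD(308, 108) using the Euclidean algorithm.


308 = 2 * 108 + 92
108 = 1 * 92 + 16
92 = 5 * 16 + 12
16 = 1 * 12 + 4
12 = 3 * 4 + 0
GCD = 4


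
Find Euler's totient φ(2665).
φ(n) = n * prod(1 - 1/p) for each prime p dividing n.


2665 = 5 × 13 × 41
Prime factors: 5, 13, 41
φ(2665) = 2665 × (1-1/5) × (1-1/13) × (1-1/41)
= 2665 × 4/5 × 12/13 × 40/41 = 1920

φ(2665) = 1920


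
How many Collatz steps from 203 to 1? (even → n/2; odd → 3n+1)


203 → 610 → 305 → 916 → 458 → 229 → 688 → 344 → 172 → 86 → 43 → 130 → 65 → 196 → 98 → 49 → 148 → 74 → 37 → 112 → 56 → 28 → 14 → 7 → 22 → 11 → 34 → 17 → 52 → 26 → 13 → 40 → 20 → 10 → 5 → 16 → 8 → 4 → 2 → 1
Total steps = 39

39 steps


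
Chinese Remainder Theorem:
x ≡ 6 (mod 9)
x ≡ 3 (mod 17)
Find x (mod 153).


M = 9*17 = 153
M1 = M/9 = 17, M2 = M/17 = 9
M1^(-1) mod 9 = 8, M2^(-1) mod 17 = 2
x = 6*17*8 + 3*9*2 = 870
870 mod 153 = 105
Check: 105 mod 9 = 6 ✓, 105 mod 17 = 3 ✓

x ≡ 105 (mod 153)


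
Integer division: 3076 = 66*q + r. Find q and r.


3076 = 66 * 46 + 40
Check: 3036 + 40 = 3076

q = 46, r = 40


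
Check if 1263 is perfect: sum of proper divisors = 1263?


Proper divisors of 1263: 1, 3, 421
Sum = 1 + 3 + 421 = 425

No, 1263 is not perfect (425 ≠ 1263)


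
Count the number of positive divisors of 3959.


3959 = 37^1 × 107^1
d(3959) = (1+1) × (1+1) = 4

4 divisors


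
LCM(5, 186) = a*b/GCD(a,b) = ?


GCD(5, 186) = 1
LCM = 5*186/1 = 930/1 = 930

LCM = 930


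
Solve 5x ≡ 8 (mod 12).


GCD(5, 12) = 1, unique solution
a^(-1) mod 12 = 5
x = 5 * 8 mod 12 = 4

x ≡ 4 (mod 12)


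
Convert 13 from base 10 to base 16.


13 (base 10) = 13 (decimal)
13 (decimal) = D (base 16)


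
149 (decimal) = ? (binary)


149 (base 10) = 149 (decimal)
149 (decimal) = 10010101 (base 2)


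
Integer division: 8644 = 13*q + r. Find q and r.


8644 = 13 * 664 + 12
Check: 8632 + 12 = 8644

q = 664, r = 12


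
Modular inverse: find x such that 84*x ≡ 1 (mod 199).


Use the extended Euclidean algorithm on (199, 84); each row r = 199*s + 84*t:
r=199, s=1, t=0
r=84, s=0, t=1
q=2: r=31, s=1, t=-2   [199*(1) + 84*(-2) = 31]
q=2: r=22, s=-2, t=5   [199*(-2) + 84*(5) = 22]
q=1: r=9, s=3, t=-7   [199*(3) + 84*(-7) = 9]
q=2: r=4, s=-8, t=19   [199*(-8) + 84*(19) = 4]
q=2: r=1, s=19, t=-45   [199*(19) + 84*(-45) = 1]
q=4: r=0, s=-84, t=199   [199*(-84) + 84*(199) = 0]
GCD = 1 with t = -45, so 84*(-45) ≡ 1 (mod 199)
Inverse = -45 mod 199 = 154
Check: 84 * 154 = 12936 ≡ 1 (mod 199)

84^(-1) ≡ 154 (mod 199)


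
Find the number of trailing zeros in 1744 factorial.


floor(1744/5) = 348
floor(1744/25) = 69
floor(1744/125) = 13
floor(1744/625) = 2
Total = 432

432 trailing zeros


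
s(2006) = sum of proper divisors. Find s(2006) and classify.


Proper divisors: 1, 2, 17, 34, 59, 118, 1003
Sum = 1 + 2 + 17 + 34 + 59 + 118 + 1003 = 1234
1234 < 2006 → deficient

s(2006) = 1234 (deficient)


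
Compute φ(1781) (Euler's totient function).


1781 = 13 × 137
Prime factors: 13, 137
φ(1781) = 1781 × (1-1/13) × (1-1/137)
= 1781 × 12/13 × 136/137 = 1632

φ(1781) = 1632


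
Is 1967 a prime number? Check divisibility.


1967 / 7 = 281 (exact division)
1967 is NOT prime.

No, 1967 is not prime


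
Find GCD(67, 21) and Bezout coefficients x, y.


Tabular extended Euclidean (each row: r = 67*s + 21*t):
r=67, s=1, t=0
r=21, s=0, t=1
q=3: r=4, s=1, t=-3   [67*(1) + 21*(-3) = 4]
q=5: r=1, s=-5, t=16   [67*(-5) + 21*(16) = 1]
q=4: r=0, s=21, t=-67   [67*(21) + 21*(-67) = 0]
GCD = 1; from the row with r=1: x=-5, y=16
Check: 67*(-5) + 21*(16) = -335 + 336 = 1

GCD = 1, x = -5, y = 16


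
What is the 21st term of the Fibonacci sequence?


Sequence: 1, 1, 2, 3, 5, 8, 13, 21, 34, 55, 89, 144, 233, 377, 610, 987, 1597, 2584, 4181, 6765, 10946
F(21) = 10946


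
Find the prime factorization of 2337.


2337 / 3 = 779
779 / 19 = 41
41 / 41 = 1
2337 = 3 × 19 × 41


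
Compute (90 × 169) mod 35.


90 × 169 = 15210
15210 mod 35 = 20


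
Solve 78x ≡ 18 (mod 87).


GCD(78, 87) = 3 divides 18
Divide: 26x ≡ 6 (mod 29)
x ≡ 27 (mod 29)


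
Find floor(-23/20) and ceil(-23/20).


-23/20 = -1.1500
floor = -2
ceil = -1

floor = -2, ceil = -1


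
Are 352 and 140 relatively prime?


Euclidean algorithm:
352 = 2 * 140 + 72
140 = 1 * 72 + 68
72 = 1 * 68 + 4
68 = 17 * 4 + 0
GCD(352, 140) = 4

No, not coprime (GCD = 4)


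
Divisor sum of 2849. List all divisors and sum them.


Divisors of 2849: 1, 7, 11, 37, 77, 259, 407, 2849
Sum = 1 + 7 + 11 + 37 + 77 + 259 + 407 + 2849 = 3648

σ(2849) = 3648


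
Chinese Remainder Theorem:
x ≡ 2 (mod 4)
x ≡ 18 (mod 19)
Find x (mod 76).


M = 4*19 = 76
M1 = M/4 = 19, M2 = M/19 = 4
M1^(-1) mod 4 = 3, M2^(-1) mod 19 = 5
x = 2*19*3 + 18*4*5 = 474
474 mod 76 = 18
Check: 18 mod 4 = 2 ✓, 18 mod 19 = 18 ✓

x ≡ 18 (mod 76)


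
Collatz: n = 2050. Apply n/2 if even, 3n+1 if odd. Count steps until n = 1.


2050 → 1025 → 3076 → 1538 → 769 → 2308 → 1154 → 577 → 1732 → 866 → 433 → 1300 → 650 → 325 → 976 → 488 → 244 → 122 → 61 → 184 → 92 → 46 → 23 → 70 → 35 → 106 → 53 → 160 → 80 → 40 → 20 → 10 → 5 → 16 → 8 → 4 → 2 → 1
Total steps = 37

37 steps


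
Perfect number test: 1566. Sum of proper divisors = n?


Proper divisors of 1566: 1, 2, 3, 6, 9, 18, 27, 29, 54, 58, 87, 174, 261, 522, 783
Sum = 1 + 2 + 3 + 6 + 9 + 18 + 27 + 29 + 54 + 58 + 87 + 174 + 261 + 522 + 783 = 2034

No, 1566 is not perfect (2034 ≠ 1566)


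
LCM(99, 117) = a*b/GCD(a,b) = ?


GCD(99, 117) = 9
LCM = 99*117/9 = 11583/9 = 1287

LCM = 1287


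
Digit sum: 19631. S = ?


1 + 9 + 6 + 3 + 1 = 20


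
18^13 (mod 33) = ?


18^1 mod 33 = 18
18^2 mod 33 = 27
18^3 mod 33 = 24
18^4 mod 33 = 3
18^5 mod 33 = 21
18^6 mod 33 = 15
18^7 mod 33 = 6
18^8 mod 33 = 9
18^9 mod 33 = 30
18^10 mod 33 = 12
18^11 mod 33 = 18
18^12 mod 33 = 27
18^13 mod 33 = 24


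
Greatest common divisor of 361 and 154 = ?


361 = 2 * 154 + 53
154 = 2 * 53 + 48
53 = 1 * 48 + 5
48 = 9 * 5 + 3
5 = 1 * 3 + 2
3 = 1 * 2 + 1
2 = 2 * 1 + 0
GCD = 1


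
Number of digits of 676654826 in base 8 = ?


676654826 in base 8 = 5025167352
Number of digits = 10

10 digits (base 8)


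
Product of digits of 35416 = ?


3 × 5 × 4 × 1 × 6 = 360


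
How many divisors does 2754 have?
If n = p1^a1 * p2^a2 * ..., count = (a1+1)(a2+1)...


2754 = 2^1 × 3^4 × 17^1
d(2754) = (1+1) × (4+1) × (1+1) = 20

20 divisors


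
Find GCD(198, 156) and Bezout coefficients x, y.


Tabular extended Euclidean (each row: r = 198*s + 156*t):
r=198, s=1, t=0
r=156, s=0, t=1
q=1: r=42, s=1, t=-1   [198*(1) + 156*(-1) = 42]
q=3: r=30, s=-3, t=4   [198*(-3) + 156*(4) = 30]
q=1: r=12, s=4, t=-5   [198*(4) + 156*(-5) = 12]
q=2: r=6, s=-11, t=14   [198*(-11) + 156*(14) = 6]
q=2: r=0, s=26, t=-33   [198*(26) + 156*(-33) = 0]
GCD = 6; from the row with r=6: x=-11, y=14
Check: 198*(-11) + 156*(14) = -2178 + 2184 = 6

GCD = 6, x = -11, y = 14


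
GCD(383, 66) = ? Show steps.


383 = 5 * 66 + 53
66 = 1 * 53 + 13
53 = 4 * 13 + 1
13 = 13 * 1 + 0
GCD = 1


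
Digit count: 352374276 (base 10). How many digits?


352374276 has 9 digits in base 10
floor(log10(352374276)) + 1 = floor(8.5470) + 1 = 9

9 digits (base 10)


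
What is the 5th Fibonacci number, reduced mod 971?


F(k) mod 971 for k=1..5:
1, 1, 2, 3, 5
F(5) mod 971 = 5


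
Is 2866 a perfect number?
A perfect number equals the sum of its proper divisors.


Proper divisors of 2866: 1, 2, 1433
Sum = 1 + 2 + 1433 = 1436

No, 2866 is not perfect (1436 ≠ 2866)


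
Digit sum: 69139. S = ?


6 + 9 + 1 + 3 + 9 = 28


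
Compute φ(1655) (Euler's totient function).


1655 = 5 × 331
Prime factors: 5, 331
φ(1655) = 1655 × (1-1/5) × (1-1/331)
= 1655 × 4/5 × 330/331 = 1320

φ(1655) = 1320


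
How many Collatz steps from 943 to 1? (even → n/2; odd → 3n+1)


943 → 2830 → 1415 → 4246 → 2123 → 6370 → 3185 → 9556 → 4778 → 2389 → 7168 → 3584 → 1792 → 896 → 448 → 224 → 112 → 56 → 28 → 14 → 7 → 22 → 11 → 34 → 17 → 52 → 26 → 13 → 40 → 20 → 10 → 5 → 16 → 8 → 4 → 2 → 1
Total steps = 36

36 steps


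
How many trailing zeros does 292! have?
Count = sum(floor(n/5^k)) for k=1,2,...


floor(292/5) = 58
floor(292/25) = 11
floor(292/125) = 2
Total = 71

71 trailing zeros


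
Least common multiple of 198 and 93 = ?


GCD(198, 93) = 3
LCM = 198*93/3 = 18414/3 = 6138

LCM = 6138


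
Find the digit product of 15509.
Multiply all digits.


1 × 5 × 5 × 0 × 9 = 0


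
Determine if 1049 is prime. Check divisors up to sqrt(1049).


Check divisors up to sqrt(1049) = 32.3883
No divisors found.
1049 is prime.

Yes, 1049 is prime


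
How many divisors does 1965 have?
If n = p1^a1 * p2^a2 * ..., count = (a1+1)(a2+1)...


1965 = 3^1 × 5^1 × 131^1
d(1965) = (1+1) × (1+1) × (1+1) = 8

8 divisors


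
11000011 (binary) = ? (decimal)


11000011 (base 2) = 195 (decimal)
195 (decimal) = 195 (base 10)


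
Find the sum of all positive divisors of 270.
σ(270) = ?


Divisors of 270: 1, 2, 3, 5, 6, 9, 10, 15, 18, 27, 30, 45, 54, 90, 135, 270
Sum = 1 + 2 + 3 + 5 + 6 + 9 + 10 + 15 + 18 + 27 + 30 + 45 + 54 + 90 + 135 + 270 = 720

σ(270) = 720


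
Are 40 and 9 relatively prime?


Euclidean algorithm:
40 = 4 * 9 + 4
9 = 2 * 4 + 1
4 = 4 * 1 + 0
GCD(40, 9) = 1

Yes, coprime (GCD = 1)


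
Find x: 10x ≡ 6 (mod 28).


GCD(10, 28) = 2 divides 6
Divide: 5x ≡ 3 (mod 14)
x ≡ 9 (mod 14)


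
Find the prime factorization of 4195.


4195 / 5 = 839
839 / 839 = 1
4195 = 5 × 839


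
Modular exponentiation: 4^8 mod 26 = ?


4^1 mod 26 = 4
4^2 mod 26 = 16
4^3 mod 26 = 12
4^4 mod 26 = 22
4^5 mod 26 = 10
4^6 mod 26 = 14
4^7 mod 26 = 4
4^8 mod 26 = 16


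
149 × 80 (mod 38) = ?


149 × 80 = 11920
11920 mod 38 = 26


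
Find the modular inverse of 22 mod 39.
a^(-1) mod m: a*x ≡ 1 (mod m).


Use the extended Euclidean algorithm on (39, 22); each row r = 39*s + 22*t:
r=39, s=1, t=0
r=22, s=0, t=1
q=1: r=17, s=1, t=-1   [39*(1) + 22*(-1) = 17]
q=1: r=5, s=-1, t=2   [39*(-1) + 22*(2) = 5]
q=3: r=2, s=4, t=-7   [39*(4) + 22*(-7) = 2]
q=2: r=1, s=-9, t=16   [39*(-9) + 22*(16) = 1]
q=2: r=0, s=22, t=-39   [39*(22) + 22*(-39) = 0]
GCD = 1 with t = 16, so 22*(16) ≡ 1 (mod 39)
Inverse = 16 mod 39 = 16
Check: 22 * 16 = 352 ≡ 1 (mod 39)

22^(-1) ≡ 16 (mod 39)


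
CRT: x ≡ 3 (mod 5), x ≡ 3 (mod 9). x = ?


M = 5*9 = 45
M1 = M/5 = 9, M2 = M/9 = 5
M1^(-1) mod 5 = 4, M2^(-1) mod 9 = 2
x = 3*9*4 + 3*5*2 = 138
138 mod 45 = 3
Check: 3 mod 5 = 3 ✓, 3 mod 9 = 3 ✓

x ≡ 3 (mod 45)


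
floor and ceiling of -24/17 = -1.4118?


-24/17 = -1.4118
floor = -2
ceil = -1

floor = -2, ceil = -1


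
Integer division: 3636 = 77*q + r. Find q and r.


3636 = 77 * 47 + 17
Check: 3619 + 17 = 3636

q = 47, r = 17


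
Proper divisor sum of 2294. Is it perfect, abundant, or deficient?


Proper divisors: 1, 2, 31, 37, 62, 74, 1147
Sum = 1 + 2 + 31 + 37 + 62 + 74 + 1147 = 1354
1354 < 2294 → deficient

s(2294) = 1354 (deficient)


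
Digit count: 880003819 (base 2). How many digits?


880003819 in base 2 = 110100011100111100101011101011
Number of digits = 30

30 digits (base 2)


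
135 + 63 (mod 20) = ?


135 + 63 = 198
198 mod 20 = 18


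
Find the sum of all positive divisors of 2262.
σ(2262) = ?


Divisors of 2262: 1, 2, 3, 6, 13, 26, 29, 39, 58, 78, 87, 174, 377, 754, 1131, 2262
Sum = 1 + 2 + 3 + 6 + 13 + 26 + 29 + 39 + 58 + 78 + 87 + 174 + 377 + 754 + 1131 + 2262 = 5040

σ(2262) = 5040


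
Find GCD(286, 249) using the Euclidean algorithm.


286 = 1 * 249 + 37
249 = 6 * 37 + 27
37 = 1 * 27 + 10
27 = 2 * 10 + 7
10 = 1 * 7 + 3
7 = 2 * 3 + 1
3 = 3 * 1 + 0
GCD = 1


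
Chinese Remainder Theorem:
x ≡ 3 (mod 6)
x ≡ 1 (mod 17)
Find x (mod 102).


M = 6*17 = 102
M1 = M/6 = 17, M2 = M/17 = 6
M1^(-1) mod 6 = 5, M2^(-1) mod 17 = 3
x = 3*17*5 + 1*6*3 = 273
273 mod 102 = 69
Check: 69 mod 6 = 3 ✓, 69 mod 17 = 1 ✓

x ≡ 69 (mod 102)


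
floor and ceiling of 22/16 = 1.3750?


22/16 = 1.3750
floor = 1
ceil = 2

floor = 1, ceil = 2


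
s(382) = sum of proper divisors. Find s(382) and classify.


Proper divisors: 1, 2, 191
Sum = 1 + 2 + 191 = 194
194 < 382 → deficient

s(382) = 194 (deficient)


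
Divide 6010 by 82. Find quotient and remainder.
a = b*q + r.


6010 = 82 * 73 + 24
Check: 5986 + 24 = 6010

q = 73, r = 24


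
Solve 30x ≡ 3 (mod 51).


GCD(30, 51) = 3 divides 3
Divide: 10x ≡ 1 (mod 17)
x ≡ 12 (mod 17)


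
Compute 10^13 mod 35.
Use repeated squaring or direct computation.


10^1 mod 35 = 10
10^2 mod 35 = 30
10^3 mod 35 = 20
10^4 mod 35 = 25
10^5 mod 35 = 5
10^6 mod 35 = 15
10^7 mod 35 = 10
10^8 mod 35 = 30
10^9 mod 35 = 20
10^10 mod 35 = 25
10^11 mod 35 = 5
10^12 mod 35 = 15
10^13 mod 35 = 10


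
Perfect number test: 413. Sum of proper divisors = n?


Proper divisors of 413: 1, 7, 59
Sum = 1 + 7 + 59 = 67

No, 413 is not perfect (67 ≠ 413)


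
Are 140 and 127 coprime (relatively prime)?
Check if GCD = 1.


Euclidean algorithm:
140 = 1 * 127 + 13
127 = 9 * 13 + 10
13 = 1 * 10 + 3
10 = 3 * 3 + 1
3 = 3 * 1 + 0
GCD(140, 127) = 1

Yes, coprime (GCD = 1)


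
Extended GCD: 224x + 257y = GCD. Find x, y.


Tabular extended Euclidean (each row: r = 224*s + 257*t):
r=224, s=1, t=0
r=257, s=0, t=1
q=0: r=224, s=1, t=0   [224*(1) + 257*(0) = 224]
q=1: r=33, s=-1, t=1   [224*(-1) + 257*(1) = 33]
q=6: r=26, s=7, t=-6   [224*(7) + 257*(-6) = 26]
q=1: r=7, s=-8, t=7   [224*(-8) + 257*(7) = 7]
q=3: r=5, s=31, t=-27   [224*(31) + 257*(-27) = 5]
q=1: r=2, s=-39, t=34   [224*(-39) + 257*(34) = 2]
q=2: r=1, s=109, t=-95   [224*(109) + 257*(-95) = 1]
q=2: r=0, s=-257, t=224   [224*(-257) + 257*(224) = 0]
GCD = 1; from the row with r=1: x=109, y=-95
Check: 224*(109) + 257*(-95) = 24416 - 24415 = 1

GCD = 1, x = 109, y = -95


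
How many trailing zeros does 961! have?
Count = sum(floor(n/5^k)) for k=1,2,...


floor(961/5) = 192
floor(961/25) = 38
floor(961/125) = 7
floor(961/625) = 1
Total = 238

238 trailing zeros


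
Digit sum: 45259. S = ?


4 + 5 + 2 + 5 + 9 = 25


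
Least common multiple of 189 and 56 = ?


GCD(189, 56) = 7
LCM = 189*56/7 = 10584/7 = 1512

LCM = 1512


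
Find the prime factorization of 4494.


4494 / 2 = 2247
2247 / 3 = 749
749 / 7 = 107
107 / 107 = 1
4494 = 2 × 3 × 7 × 107


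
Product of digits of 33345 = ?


3 × 3 × 3 × 4 × 5 = 540


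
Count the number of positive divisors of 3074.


3074 = 2^1 × 29^1 × 53^1
d(3074) = (1+1) × (1+1) × (1+1) = 8

8 divisors


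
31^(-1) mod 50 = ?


Use the extended Euclidean algorithm on (50, 31); each row r = 50*s + 31*t:
r=50, s=1, t=0
r=31, s=0, t=1
q=1: r=19, s=1, t=-1   [50*(1) + 31*(-1) = 19]
q=1: r=12, s=-1, t=2   [50*(-1) + 31*(2) = 12]
q=1: r=7, s=2, t=-3   [50*(2) + 31*(-3) = 7]
q=1: r=5, s=-3, t=5   [50*(-3) + 31*(5) = 5]
q=1: r=2, s=5, t=-8   [50*(5) + 31*(-8) = 2]
q=2: r=1, s=-13, t=21   [50*(-13) + 31*(21) = 1]
q=2: r=0, s=31, t=-50   [50*(31) + 31*(-50) = 0]
GCD = 1 with t = 21, so 31*(21) ≡ 1 (mod 50)
Inverse = 21 mod 50 = 21
Check: 31 * 21 = 651 ≡ 1 (mod 50)

31^(-1) ≡ 21 (mod 50)


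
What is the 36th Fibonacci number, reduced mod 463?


F(k) mod 463 for k=1..36:
1, 1, 2, 3, 5, 8, 13, 21, 34, 55, 89, 144, 233, 377, 147, 61, 208, 269, 14, 283, 297, 117, 414, 68, 19, 87, 106, 193, 299, 29, 328, 357, 222, 116, 338, 454
F(36) mod 463 = 454


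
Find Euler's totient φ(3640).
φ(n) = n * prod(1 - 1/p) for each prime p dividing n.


3640 = 2^3 × 5 × 7 × 13
Prime factors: 2, 5, 7, 13
φ(3640) = 3640 × (1-1/2) × (1-1/5) × (1-1/7) × (1-1/13)
= 3640 × 1/2 × 4/5 × 6/7 × 12/13 = 1152

φ(3640) = 1152


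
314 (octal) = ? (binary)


314 (base 8) = 204 (decimal)
204 (decimal) = 11001100 (base 2)


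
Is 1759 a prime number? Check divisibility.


Check divisors up to sqrt(1759) = 41.9404
No divisors found.
1759 is prime.

Yes, 1759 is prime


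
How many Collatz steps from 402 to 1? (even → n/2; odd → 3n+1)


402 → 201 → 604 → 302 → 151 → 454 → 227 → 682 → 341 → 1024 → 512 → 256 → 128 → 64 → 32 → 16 → 8 → 4 → 2 → 1
Total steps = 19

19 steps


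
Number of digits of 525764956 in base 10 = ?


525764956 has 9 digits in base 10
floor(log10(525764956)) + 1 = floor(8.7208) + 1 = 9

9 digits (base 10)


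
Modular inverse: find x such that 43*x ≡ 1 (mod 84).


Use the extended Euclidean algorithm on (84, 43); each row r = 84*s + 43*t:
r=84, s=1, t=0
r=43, s=0, t=1
q=1: r=41, s=1, t=-1   [84*(1) + 43*(-1) = 41]
q=1: r=2, s=-1, t=2   [84*(-1) + 43*(2) = 2]
q=20: r=1, s=21, t=-41   [84*(21) + 43*(-41) = 1]
q=2: r=0, s=-43, t=84   [84*(-43) + 43*(84) = 0]
GCD = 1 with t = -41, so 43*(-41) ≡ 1 (mod 84)
Inverse = -41 mod 84 = 43
Check: 43 * 43 = 1849 ≡ 1 (mod 84)

43^(-1) ≡ 43 (mod 84)


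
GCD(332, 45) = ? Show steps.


332 = 7 * 45 + 17
45 = 2 * 17 + 11
17 = 1 * 11 + 6
11 = 1 * 6 + 5
6 = 1 * 5 + 1
5 = 5 * 1 + 0
GCD = 1


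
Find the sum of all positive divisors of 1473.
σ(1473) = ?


Divisors of 1473: 1, 3, 491, 1473
Sum = 1 + 3 + 491 + 1473 = 1968

σ(1473) = 1968


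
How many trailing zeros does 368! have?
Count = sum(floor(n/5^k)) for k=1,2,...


floor(368/5) = 73
floor(368/25) = 14
floor(368/125) = 2
Total = 89

89 trailing zeros


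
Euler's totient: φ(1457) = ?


1457 = 31 × 47
Prime factors: 31, 47
φ(1457) = 1457 × (1-1/31) × (1-1/47)
= 1457 × 30/31 × 46/47 = 1380

φ(1457) = 1380


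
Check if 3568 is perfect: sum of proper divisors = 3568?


Proper divisors of 3568: 1, 2, 4, 8, 16, 223, 446, 892, 1784
Sum = 1 + 2 + 4 + 8 + 16 + 223 + 446 + 892 + 1784 = 3376

No, 3568 is not perfect (3376 ≠ 3568)


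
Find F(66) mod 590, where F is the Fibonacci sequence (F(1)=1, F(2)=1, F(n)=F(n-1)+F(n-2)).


F(k) mod 590 for k=1..66:
1, 1, 2, 3, 5, 8, 13, 21, 34, 55, 89, 144, 233, 377, 20, 397, 417, 224, 51, 275, 326, 11, 337, 348, 95, 443, 538, 391, 339, 140, 479, 29, 508, 537, 455, 402, 267, 79, 346, 425, 181, 16, 197, 213, 410, 33, 443, 476, 329, 215, 544, 169, 123, 292, 415, 117, 532, 59, 1, 60, 61, 121, 182, 303, 485, 198
F(66) mod 590 = 198


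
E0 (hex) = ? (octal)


E0 (base 16) = 224 (decimal)
224 (decimal) = 340 (base 8)


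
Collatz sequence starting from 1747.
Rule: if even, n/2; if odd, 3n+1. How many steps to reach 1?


1747 → 5242 → 2621 → 7864 → 3932 → 1966 → 983 → 2950 → 1475 → 4426 → 2213 → 6640 → 3320 → 1660 → 830 → 415 → 1246 → 623 → 1870 → 935 → 2806 → 1403 → 4210 → 2105 → 6316 → 3158 → 1579 → 4738 → 2369 → 7108 → 3554 → 1777 → 5332 → 2666 → 1333 → 4000 → 2000 → 1000 → 500 → 250 → 125 → 376 → 188 → 94 → 47 → 142 → 71 → 214 → 107 → 322 → 161 → 484 → 242 → 121 → 364 → 182 → 91 → 274 → 137 → 412 → 206 → 103 → 310 → 155 → 466 → 233 → 700 → 350 → 175 → 526 → 263 → 790 → 395 → 1186 → 593 → 1780 → 890 → 445 → 1336 → 668 → 334 → 167 → 502 → 251 → 754 → 377 → 1132 → 566 → 283 → 850 → 425 → 1276 → 638 → 319 → 958 → 479 → 1438 → 719 → 2158 → 1079 → 3238 → 1619 → 4858 → 2429 → 7288 → 3644 → 1822 → 911 → 2734 → 1367 → 4102 → 2051 → 6154 → 3077 → 9232 → 4616 → 2308 → 1154 → 577 → 1732 → 866 → 433 → 1300 → 650 → 325 → 976 → 488 → 244 → 122 → 61 → 184 → 92 → 46 → 23 → 70 → 35 → 106 → 53 → 160 → 80 → 40 → 20 → 10 → 5 → 16 → 8 → 4 → 2 → 1
Total steps = 148

148 steps


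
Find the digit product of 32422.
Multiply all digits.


3 × 2 × 4 × 2 × 2 = 96


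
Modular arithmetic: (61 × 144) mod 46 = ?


61 × 144 = 8784
8784 mod 46 = 44


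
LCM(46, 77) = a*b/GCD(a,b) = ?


GCD(46, 77) = 1
LCM = 46*77/1 = 3542/1 = 3542

LCM = 3542


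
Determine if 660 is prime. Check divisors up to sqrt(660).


660 / 2 = 330 (exact division)
660 is NOT prime.

No, 660 is not prime


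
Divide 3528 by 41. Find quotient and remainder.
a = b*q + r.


3528 = 41 * 86 + 2
Check: 3526 + 2 = 3528

q = 86, r = 2


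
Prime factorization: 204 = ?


204 / 2 = 102
102 / 2 = 51
51 / 3 = 17
17 / 17 = 1
204 = 2^2 × 3 × 17


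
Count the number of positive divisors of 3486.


3486 = 2^1 × 3^1 × 7^1 × 83^1
d(3486) = (1+1) × (1+1) × (1+1) × (1+1) = 16

16 divisors


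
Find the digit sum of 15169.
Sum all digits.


1 + 5 + 1 + 6 + 9 = 22


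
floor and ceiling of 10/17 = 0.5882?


10/17 = 0.5882
floor = 0
ceil = 1

floor = 0, ceil = 1


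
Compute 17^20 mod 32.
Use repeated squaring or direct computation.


17^1 mod 32 = 17
17^2 mod 32 = 1
17^3 mod 32 = 17
17^4 mod 32 = 1
17^5 mod 32 = 17
17^6 mod 32 = 1
17^7 mod 32 = 17
17^8 mod 32 = 1
17^9 mod 32 = 17
17^10 mod 32 = 1
17^11 mod 32 = 17
17^12 mod 32 = 1
17^13 mod 32 = 17
17^14 mod 32 = 1
17^15 mod 32 = 17
17^16 mod 32 = 1
17^17 mod 32 = 17
17^18 mod 32 = 1
17^19 mod 32 = 17
17^20 mod 32 = 1


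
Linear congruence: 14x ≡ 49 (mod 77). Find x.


GCD(14, 77) = 7 divides 49
Divide: 2x ≡ 7 (mod 11)
x ≡ 9 (mod 11)


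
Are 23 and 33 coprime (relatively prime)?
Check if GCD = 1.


Euclidean algorithm:
33 = 1 * 23 + 10
23 = 2 * 10 + 3
10 = 3 * 3 + 1
3 = 3 * 1 + 0
GCD(23, 33) = 1

Yes, coprime (GCD = 1)


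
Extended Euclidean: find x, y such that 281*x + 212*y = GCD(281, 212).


Tabular extended Euclidean (each row: r = 281*s + 212*t):
r=281, s=1, t=0
r=212, s=0, t=1
q=1: r=69, s=1, t=-1   [281*(1) + 212*(-1) = 69]
q=3: r=5, s=-3, t=4   [281*(-3) + 212*(4) = 5]
q=13: r=4, s=40, t=-53   [281*(40) + 212*(-53) = 4]
q=1: r=1, s=-43, t=57   [281*(-43) + 212*(57) = 1]
q=4: r=0, s=212, t=-281   [281*(212) + 212*(-281) = 0]
GCD = 1; from the row with r=1: x=-43, y=57
Check: 281*(-43) + 212*(57) = -12083 + 12084 = 1

GCD = 1, x = -43, y = 57


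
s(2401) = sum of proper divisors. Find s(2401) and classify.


Proper divisors: 1, 7, 49, 343
Sum = 1 + 7 + 49 + 343 = 400
400 < 2401 → deficient

s(2401) = 400 (deficient)


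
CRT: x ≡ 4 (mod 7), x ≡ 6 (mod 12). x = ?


M = 7*12 = 84
M1 = M/7 = 12, M2 = M/12 = 7
M1^(-1) mod 7 = 3, M2^(-1) mod 12 = 7
x = 4*12*3 + 6*7*7 = 438
438 mod 84 = 18
Check: 18 mod 7 = 4 ✓, 18 mod 12 = 6 ✓

x ≡ 18 (mod 84)


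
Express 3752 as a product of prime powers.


3752 / 2 = 1876
1876 / 2 = 938
938 / 2 = 469
469 / 7 = 67
67 / 67 = 1
3752 = 2^3 × 7 × 67


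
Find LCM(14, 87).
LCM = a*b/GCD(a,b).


GCD(14, 87) = 1
LCM = 14*87/1 = 1218/1 = 1218

LCM = 1218


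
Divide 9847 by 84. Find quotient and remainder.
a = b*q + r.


9847 = 84 * 117 + 19
Check: 9828 + 19 = 9847

q = 117, r = 19


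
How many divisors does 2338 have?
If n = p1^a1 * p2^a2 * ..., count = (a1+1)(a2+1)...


2338 = 2^1 × 7^1 × 167^1
d(2338) = (1+1) × (1+1) × (1+1) = 8

8 divisors


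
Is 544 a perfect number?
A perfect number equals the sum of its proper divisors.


Proper divisors of 544: 1, 2, 4, 8, 16, 17, 32, 34, 68, 136, 272
Sum = 1 + 2 + 4 + 8 + 16 + 17 + 32 + 34 + 68 + 136 + 272 = 590

No, 544 is not perfect (590 ≠ 544)


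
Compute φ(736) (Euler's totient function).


736 = 2^5 × 23
Prime factors: 2, 23
φ(736) = 736 × (1-1/2) × (1-1/23)
= 736 × 1/2 × 22/23 = 352

φ(736) = 352


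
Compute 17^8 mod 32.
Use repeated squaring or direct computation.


17^1 mod 32 = 17
17^2 mod 32 = 1
17^3 mod 32 = 17
17^4 mod 32 = 1
17^5 mod 32 = 17
17^6 mod 32 = 1
17^7 mod 32 = 17
17^8 mod 32 = 1


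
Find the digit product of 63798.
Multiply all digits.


6 × 3 × 7 × 9 × 8 = 9072


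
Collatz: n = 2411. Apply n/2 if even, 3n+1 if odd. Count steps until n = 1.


2411 → 7234 → 3617 → 10852 → 5426 → 2713 → 8140 → 4070 → 2035 → 6106 → 3053 → 9160 → 4580 → 2290 → 1145 → 3436 → 1718 → 859 → 2578 → 1289 → 3868 → 1934 → 967 → 2902 → 1451 → 4354 → 2177 → 6532 → 3266 → 1633 → 4900 → 2450 → 1225 → 3676 → 1838 → 919 → 2758 → 1379 → 4138 → 2069 → 6208 → 3104 → 1552 → 776 → 388 → 194 → 97 → 292 → 146 → 73 → 220 → 110 → 55 → 166 → 83 → 250 → 125 → 376 → 188 → 94 → 47 → 142 → 71 → 214 → 107 → 322 → 161 → 484 → 242 → 121 → 364 → 182 → 91 → 274 → 137 → 412 → 206 → 103 → 310 → 155 → 466 → 233 → 700 → 350 → 175 → 526 → 263 → 790 → 395 → 1186 → 593 → 1780 → 890 → 445 → 1336 → 668 → 334 → 167 → 502 → 251 → 754 → 377 → 1132 → 566 → 283 → 850 → 425 → 1276 → 638 → 319 → 958 → 479 → 1438 → 719 → 2158 → 1079 → 3238 → 1619 → 4858 → 2429 → 7288 → 3644 → 1822 → 911 → 2734 → 1367 → 4102 → 2051 → 6154 → 3077 → 9232 → 4616 → 2308 → 1154 → 577 → 1732 → 866 → 433 → 1300 → 650 → 325 → 976 → 488 → 244 → 122 → 61 → 184 → 92 → 46 → 23 → 70 → 35 → 106 → 53 → 160 → 80 → 40 → 20 → 10 → 5 → 16 → 8 → 4 → 2 → 1
Total steps = 164

164 steps


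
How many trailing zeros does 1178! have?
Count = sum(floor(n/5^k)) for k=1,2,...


floor(1178/5) = 235
floor(1178/25) = 47
floor(1178/125) = 9
floor(1178/625) = 1
Total = 292

292 trailing zeros


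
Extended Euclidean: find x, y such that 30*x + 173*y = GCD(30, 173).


Tabular extended Euclidean (each row: r = 30*s + 173*t):
r=30, s=1, t=0
r=173, s=0, t=1
q=0: r=30, s=1, t=0   [30*(1) + 173*(0) = 30]
q=5: r=23, s=-5, t=1   [30*(-5) + 173*(1) = 23]
q=1: r=7, s=6, t=-1   [30*(6) + 173*(-1) = 7]
q=3: r=2, s=-23, t=4   [30*(-23) + 173*(4) = 2]
q=3: r=1, s=75, t=-13   [30*(75) + 173*(-13) = 1]
q=2: r=0, s=-173, t=30   [30*(-173) + 173*(30) = 0]
GCD = 1; from the row with r=1: x=75, y=-13
Check: 30*(75) + 173*(-13) = 2250 - 2249 = 1

GCD = 1, x = 75, y = -13


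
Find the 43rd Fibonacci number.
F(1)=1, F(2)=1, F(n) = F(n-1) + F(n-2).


Sequence: 1, 1, 2, 3, 5, 8, 13, 21, 34, 55, 89, 144, 233, 377, 610, 987, 1597, 2584, 4181, 6765, 10946, 17711, 28657, 46368, 75025, 121393, 196418, 317811, 514229, 832040, 1346269, 2178309, 3524578, 5702887, 9227465, 14930352, 24157817, 39088169, 63245986, 102334155, 165580141, 267914296, 433494437
F(43) = 433494437


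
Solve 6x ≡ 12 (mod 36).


GCD(6, 36) = 6 divides 12
Divide: 1x ≡ 2 (mod 6)
x ≡ 2 (mod 6)


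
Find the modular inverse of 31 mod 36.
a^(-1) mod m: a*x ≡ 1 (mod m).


Use the extended Euclidean algorithm on (36, 31); each row r = 36*s + 31*t:
r=36, s=1, t=0
r=31, s=0, t=1
q=1: r=5, s=1, t=-1   [36*(1) + 31*(-1) = 5]
q=6: r=1, s=-6, t=7   [36*(-6) + 31*(7) = 1]
q=5: r=0, s=31, t=-36   [36*(31) + 31*(-36) = 0]
GCD = 1 with t = 7, so 31*(7) ≡ 1 (mod 36)
Inverse = 7 mod 36 = 7
Check: 31 * 7 = 217 ≡ 1 (mod 36)

31^(-1) ≡ 7 (mod 36)


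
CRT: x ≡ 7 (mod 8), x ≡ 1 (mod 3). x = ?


M = 8*3 = 24
M1 = M/8 = 3, M2 = M/3 = 8
M1^(-1) mod 8 = 3, M2^(-1) mod 3 = 2
x = 7*3*3 + 1*8*2 = 79
79 mod 24 = 7
Check: 7 mod 8 = 7 ✓, 7 mod 3 = 1 ✓

x ≡ 7 (mod 24)


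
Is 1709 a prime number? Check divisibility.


Check divisors up to sqrt(1709) = 41.3401
No divisors found.
1709 is prime.

Yes, 1709 is prime


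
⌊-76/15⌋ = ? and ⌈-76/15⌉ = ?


-76/15 = -5.0667
floor = -6
ceil = -5

floor = -6, ceil = -5


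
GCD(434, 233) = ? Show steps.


434 = 1 * 233 + 201
233 = 1 * 201 + 32
201 = 6 * 32 + 9
32 = 3 * 9 + 5
9 = 1 * 5 + 4
5 = 1 * 4 + 1
4 = 4 * 1 + 0
GCD = 1


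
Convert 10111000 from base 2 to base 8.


10111000 (base 2) = 184 (decimal)
184 (decimal) = 270 (base 8)


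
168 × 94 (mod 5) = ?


168 × 94 = 15792
15792 mod 5 = 2


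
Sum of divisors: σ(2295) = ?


Divisors of 2295: 1, 3, 5, 9, 15, 17, 27, 45, 51, 85, 135, 153, 255, 459, 765, 2295
Sum = 1 + 3 + 5 + 9 + 15 + 17 + 27 + 45 + 51 + 85 + 135 + 153 + 255 + 459 + 765 + 2295 = 4320

σ(2295) = 4320


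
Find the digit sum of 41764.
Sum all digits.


4 + 1 + 7 + 6 + 4 = 22


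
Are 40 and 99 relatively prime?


Euclidean algorithm:
99 = 2 * 40 + 19
40 = 2 * 19 + 2
19 = 9 * 2 + 1
2 = 2 * 1 + 0
GCD(40, 99) = 1

Yes, coprime (GCD = 1)


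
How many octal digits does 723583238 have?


723583238 in base 8 = 5310200406
Number of digits = 10

10 digits (base 8)


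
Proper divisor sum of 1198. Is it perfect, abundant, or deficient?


Proper divisors: 1, 2, 599
Sum = 1 + 2 + 599 = 602
602 < 1198 → deficient

s(1198) = 602 (deficient)


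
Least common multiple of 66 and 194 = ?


GCD(66, 194) = 2
LCM = 66*194/2 = 12804/2 = 6402

LCM = 6402


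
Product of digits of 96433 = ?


9 × 6 × 4 × 3 × 3 = 1944


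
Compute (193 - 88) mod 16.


193 - 88 = 105
105 mod 16 = 9


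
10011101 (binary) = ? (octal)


10011101 (base 2) = 157 (decimal)
157 (decimal) = 235 (base 8)


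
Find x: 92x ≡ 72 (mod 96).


GCD(92, 96) = 4 divides 72
Divide: 23x ≡ 18 (mod 24)
x ≡ 6 (mod 24)


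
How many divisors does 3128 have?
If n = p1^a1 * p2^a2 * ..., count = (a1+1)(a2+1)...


3128 = 2^3 × 17^1 × 23^1
d(3128) = (3+1) × (1+1) × (1+1) = 16

16 divisors


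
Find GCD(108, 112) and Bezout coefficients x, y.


Tabular extended Euclidean (each row: r = 108*s + 112*t):
r=108, s=1, t=0
r=112, s=0, t=1
q=0: r=108, s=1, t=0   [108*(1) + 112*(0) = 108]
q=1: r=4, s=-1, t=1   [108*(-1) + 112*(1) = 4]
q=27: r=0, s=28, t=-27   [108*(28) + 112*(-27) = 0]
GCD = 4; from the row with r=4: x=-1, y=1
Check: 108*(-1) + 112*(1) = -108 + 112 = 4

GCD = 4, x = -1, y = 1


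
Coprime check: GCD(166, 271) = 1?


Euclidean algorithm:
271 = 1 * 166 + 105
166 = 1 * 105 + 61
105 = 1 * 61 + 44
61 = 1 * 44 + 17
44 = 2 * 17 + 10
17 = 1 * 10 + 7
10 = 1 * 7 + 3
7 = 2 * 3 + 1
3 = 3 * 1 + 0
GCD(166, 271) = 1

Yes, coprime (GCD = 1)


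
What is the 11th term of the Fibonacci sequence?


Sequence: 1, 1, 2, 3, 5, 8, 13, 21, 34, 55, 89
F(11) = 89


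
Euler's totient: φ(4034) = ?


4034 = 2 × 2017
Prime factors: 2, 2017
φ(4034) = 4034 × (1-1/2) × (1-1/2017)
= 4034 × 1/2 × 2016/2017 = 2016

φ(4034) = 2016


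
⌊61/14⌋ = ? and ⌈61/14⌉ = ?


61/14 = 4.3571
floor = 4
ceil = 5

floor = 4, ceil = 5


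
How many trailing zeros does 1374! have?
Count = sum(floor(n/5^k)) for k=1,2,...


floor(1374/5) = 274
floor(1374/25) = 54
floor(1374/125) = 10
floor(1374/625) = 2
Total = 340

340 trailing zeros
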